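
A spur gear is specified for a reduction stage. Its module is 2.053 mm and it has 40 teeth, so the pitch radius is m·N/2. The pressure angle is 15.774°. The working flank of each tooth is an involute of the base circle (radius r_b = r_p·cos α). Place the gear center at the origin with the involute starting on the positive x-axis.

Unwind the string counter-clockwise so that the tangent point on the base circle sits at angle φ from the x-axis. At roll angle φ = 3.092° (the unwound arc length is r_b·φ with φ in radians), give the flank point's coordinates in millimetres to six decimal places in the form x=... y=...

x=39.571236 y=0.002069

pitch radius r_p = m·N/2 = 2.053·40/2 = 41.060000
base radius r_b = r_p·cos α = 41.060000·cos 15.774° = 39.513740
roll angle φ = 3.092° = 0.05396558 rad
x = r_b·(cos φ + φ·sin φ) = 39.513740·(0.99854421 + 0.05396558·0.05393939) = 39.571236
y = r_b·(sin φ − φ·cos φ) = 39.513740·(0.05393939 − 0.05396558·0.99854421) = 0.002069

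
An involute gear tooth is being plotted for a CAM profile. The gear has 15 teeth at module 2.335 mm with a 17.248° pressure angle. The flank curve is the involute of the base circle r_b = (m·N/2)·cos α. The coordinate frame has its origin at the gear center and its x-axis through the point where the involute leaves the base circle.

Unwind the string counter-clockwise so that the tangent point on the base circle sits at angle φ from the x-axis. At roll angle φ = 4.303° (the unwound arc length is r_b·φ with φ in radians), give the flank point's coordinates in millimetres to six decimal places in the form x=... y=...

pitch radius r_p = m·N/2 = 2.335·15/2 = 17.512500
base radius r_b = r_p·cos α = 17.512500·cos 17.248° = 16.724968
roll angle φ = 4.303° = 0.07510152 rad
x = r_b·(cos φ + φ·sin φ) = 16.724968·(0.99718121 + 0.07510152·0.07503094) = 16.772068
y = r_b·(sin φ − φ·cos φ) = 16.724968·(0.07503094 − 0.07510152·0.99718121) = 0.002360

x=16.772068 y=0.002360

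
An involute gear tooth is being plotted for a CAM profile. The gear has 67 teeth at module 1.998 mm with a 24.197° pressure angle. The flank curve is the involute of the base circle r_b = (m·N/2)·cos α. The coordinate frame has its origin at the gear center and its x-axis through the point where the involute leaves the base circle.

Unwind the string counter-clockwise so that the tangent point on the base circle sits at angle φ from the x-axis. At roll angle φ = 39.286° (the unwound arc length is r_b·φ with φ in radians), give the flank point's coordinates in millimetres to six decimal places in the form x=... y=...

x=73.760764 y=6.257051

pitch radius r_p = m·N/2 = 1.998·67/2 = 66.933000
base radius r_b = r_p·cos α = 66.933000·cos 24.197° = 61.052372
roll angle φ = 39.286° = 0.68567005 rad
x = r_b·(cos φ + φ·sin φ) = 61.052372·(0.77399495 + 0.68567005·0.63319177) = 73.760764
y = r_b·(sin φ − φ·cos φ) = 61.052372·(0.63319177 − 0.68567005·0.77399495) = 6.257051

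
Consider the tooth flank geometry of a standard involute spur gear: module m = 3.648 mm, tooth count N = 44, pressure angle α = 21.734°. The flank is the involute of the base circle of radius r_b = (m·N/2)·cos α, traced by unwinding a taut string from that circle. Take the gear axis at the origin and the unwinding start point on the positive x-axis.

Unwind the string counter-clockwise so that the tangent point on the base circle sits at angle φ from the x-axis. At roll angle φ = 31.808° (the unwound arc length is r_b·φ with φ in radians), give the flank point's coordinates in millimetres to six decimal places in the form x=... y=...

x=85.168877 y=4.122192

pitch radius r_p = m·N/2 = 3.648·44/2 = 80.256000
base radius r_b = r_p·cos α = 80.256000·cos 21.734° = 74.550841
roll angle φ = 31.808° = 0.55515433 rad
x = r_b·(cos φ + φ·sin φ) = 74.550841·(0.84981911 + 0.55515433·0.52707446) = 85.168877
y = r_b·(sin φ − φ·cos φ) = 74.550841·(0.52707446 − 0.55515433·0.84981911) = 4.122192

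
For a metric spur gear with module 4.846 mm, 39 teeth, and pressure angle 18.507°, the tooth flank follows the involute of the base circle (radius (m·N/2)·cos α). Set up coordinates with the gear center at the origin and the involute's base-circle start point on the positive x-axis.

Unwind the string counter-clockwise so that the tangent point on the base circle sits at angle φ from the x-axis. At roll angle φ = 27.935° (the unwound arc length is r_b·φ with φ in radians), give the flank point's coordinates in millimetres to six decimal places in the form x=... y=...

pitch radius r_p = m·N/2 = 4.846·39/2 = 94.497000
base radius r_b = r_p·cos α = 94.497000·cos 18.507° = 89.610076
roll angle φ = 27.935° = 0.48755773 rad
x = r_b·(cos φ + φ·sin φ) = 89.610076·(0.88347962 + 0.48755773·0.46846959) = 99.636153
y = r_b·(sin φ − φ·cos φ) = 89.610076·(0.46846959 − 0.48755773·0.88347962) = 3.380296

x=99.636153 y=3.380296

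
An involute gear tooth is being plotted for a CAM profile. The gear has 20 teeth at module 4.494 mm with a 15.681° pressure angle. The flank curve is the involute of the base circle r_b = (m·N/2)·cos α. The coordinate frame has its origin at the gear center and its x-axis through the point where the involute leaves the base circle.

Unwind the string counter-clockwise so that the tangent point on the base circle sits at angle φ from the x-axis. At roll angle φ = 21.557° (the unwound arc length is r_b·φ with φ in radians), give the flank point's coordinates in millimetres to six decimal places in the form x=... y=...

pitch radius r_p = m·N/2 = 4.494·20/2 = 44.940000
base radius r_b = r_p·cos α = 44.940000·cos 15.681° = 43.267397
roll angle φ = 21.557° = 0.37624063 rad
x = r_b·(cos φ + φ·sin φ) = 43.267397·(0.93005250 + 0.37624063·0.36742666) = 46.222272
y = r_b·(sin φ − φ·cos φ) = 43.267397·(0.36742666 − 0.37624063·0.93005250) = 0.757315

x=46.222272 y=0.757315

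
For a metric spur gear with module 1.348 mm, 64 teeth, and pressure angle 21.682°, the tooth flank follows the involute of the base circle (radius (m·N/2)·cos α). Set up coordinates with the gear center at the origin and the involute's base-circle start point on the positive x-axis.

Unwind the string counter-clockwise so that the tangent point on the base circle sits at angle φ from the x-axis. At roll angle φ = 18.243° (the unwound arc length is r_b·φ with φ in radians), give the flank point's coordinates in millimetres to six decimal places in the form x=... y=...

x=42.064702 y=0.426935

pitch radius r_p = m·N/2 = 1.348·64/2 = 43.136000
base radius r_b = r_p·cos α = 43.136000·cos 21.682° = 40.084071
roll angle φ = 18.243° = 0.31840042 rad
x = r_b·(cos φ + φ·sin φ) = 40.084071·(0.94973738 + 0.31840042·0.31304778) = 42.064702
y = r_b·(sin φ − φ·cos φ) = 40.084071·(0.31304778 − 0.31840042·0.94973738) = 0.426935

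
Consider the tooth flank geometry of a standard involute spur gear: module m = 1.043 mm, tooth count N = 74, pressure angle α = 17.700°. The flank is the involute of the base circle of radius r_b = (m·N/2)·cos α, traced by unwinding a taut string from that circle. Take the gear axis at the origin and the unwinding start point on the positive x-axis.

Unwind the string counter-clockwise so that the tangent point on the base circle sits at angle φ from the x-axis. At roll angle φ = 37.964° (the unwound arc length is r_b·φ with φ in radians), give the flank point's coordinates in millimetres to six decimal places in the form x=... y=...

x=43.970104 y=3.410854

pitch radius r_p = m·N/2 = 1.043·74/2 = 38.591000
base radius r_b = r_p·cos α = 38.591000·cos 17.700° = 36.764159
roll angle φ = 37.964° = 0.66259680 rad
x = r_b·(cos φ + φ·sin φ) = 36.764159·(0.78839743 + 0.66259680·0.61516623) = 43.970104
y = r_b·(sin φ − φ·cos φ) = 36.764159·(0.61516623 − 0.66259680·0.78839743) = 3.410854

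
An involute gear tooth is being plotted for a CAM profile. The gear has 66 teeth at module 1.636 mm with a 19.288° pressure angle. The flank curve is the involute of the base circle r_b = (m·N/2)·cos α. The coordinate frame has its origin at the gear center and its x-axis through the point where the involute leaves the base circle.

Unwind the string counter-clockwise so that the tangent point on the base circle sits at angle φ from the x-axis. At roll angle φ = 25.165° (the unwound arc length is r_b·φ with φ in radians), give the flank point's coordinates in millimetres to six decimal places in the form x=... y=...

x=55.638204 y=1.411595

pitch radius r_p = m·N/2 = 1.636·66/2 = 53.988000
base radius r_b = r_p·cos α = 53.988000·cos 19.288° = 50.957662
roll angle φ = 25.165° = 0.43921211 rad
x = r_b·(cos φ + φ·sin φ) = 50.957662·(0.90508698 + 0.43921211·0.42522648) = 55.638204
y = r_b·(sin φ − φ·cos φ) = 50.957662·(0.42522648 − 0.43921211·0.90508698) = 1.411595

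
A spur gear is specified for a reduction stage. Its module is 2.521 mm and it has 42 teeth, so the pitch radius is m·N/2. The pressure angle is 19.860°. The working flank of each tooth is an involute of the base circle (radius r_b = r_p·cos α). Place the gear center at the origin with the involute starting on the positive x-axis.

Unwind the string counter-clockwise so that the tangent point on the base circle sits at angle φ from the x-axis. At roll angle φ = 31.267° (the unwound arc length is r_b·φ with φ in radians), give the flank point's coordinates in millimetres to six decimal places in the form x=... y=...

x=56.663567 y=2.617841

pitch radius r_p = m·N/2 = 2.521·42/2 = 52.941000
base radius r_b = r_p·cos α = 52.941000·cos 19.860° = 49.792362
roll angle φ = 31.267° = 0.54571210 rad
x = r_b·(cos φ + φ·sin φ) = 49.792362·(0.85475791 + 0.54571210·0.51902689) = 56.663567
y = r_b·(sin φ − φ·cos φ) = 49.792362·(0.51902689 − 0.54571210·0.85475791) = 2.617841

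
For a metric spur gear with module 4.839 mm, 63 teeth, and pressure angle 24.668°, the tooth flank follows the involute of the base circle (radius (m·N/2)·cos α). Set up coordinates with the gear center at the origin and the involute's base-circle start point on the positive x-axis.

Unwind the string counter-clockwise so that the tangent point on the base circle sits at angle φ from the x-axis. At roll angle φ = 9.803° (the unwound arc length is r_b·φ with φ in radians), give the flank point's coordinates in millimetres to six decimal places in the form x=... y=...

x=140.530723 y=0.230580

pitch radius r_p = m·N/2 = 4.839·63/2 = 152.428500
base radius r_b = r_p·cos α = 152.428500·cos 24.668° = 138.518091
roll angle φ = 9.803° = 0.17109463 rad
x = r_b·(cos φ + φ·sin φ) = 138.518091·(0.98539898 + 0.17109463·0.17026109) = 140.530723
y = r_b·(sin φ − φ·cos φ) = 138.518091·(0.17026109 − 0.17109463·0.98539898) = 0.230580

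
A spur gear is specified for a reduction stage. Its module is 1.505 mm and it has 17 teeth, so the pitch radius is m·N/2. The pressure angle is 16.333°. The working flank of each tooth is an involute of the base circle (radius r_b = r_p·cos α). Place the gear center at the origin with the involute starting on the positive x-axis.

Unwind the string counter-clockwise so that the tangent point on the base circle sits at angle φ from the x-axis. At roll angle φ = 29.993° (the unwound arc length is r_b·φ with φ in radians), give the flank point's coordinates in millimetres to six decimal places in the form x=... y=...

pitch radius r_p = m·N/2 = 1.505·17/2 = 12.792500
base radius r_b = r_p·cos α = 12.792500·cos 16.333° = 12.276239
roll angle φ = 29.993° = 0.52347660 rad
x = r_b·(cos φ + φ·sin φ) = 12.276239·(0.86608648 + 0.52347660·0.49989419) = 13.844767
y = r_b·(sin φ − φ·cos φ) = 12.276239·(0.49989419 − 0.52347660·0.86608648) = 0.571068

x=13.844767 y=0.571068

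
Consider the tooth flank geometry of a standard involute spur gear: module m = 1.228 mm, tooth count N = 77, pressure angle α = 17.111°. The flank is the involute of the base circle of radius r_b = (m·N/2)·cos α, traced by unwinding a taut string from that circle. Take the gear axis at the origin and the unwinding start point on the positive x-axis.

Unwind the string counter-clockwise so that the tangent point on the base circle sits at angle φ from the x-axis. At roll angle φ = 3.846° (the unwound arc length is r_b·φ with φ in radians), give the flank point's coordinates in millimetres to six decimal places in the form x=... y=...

pitch radius r_p = m·N/2 = 1.228·77/2 = 47.278000
base radius r_b = r_p·cos α = 47.278000·cos 17.111° = 45.185312
roll angle φ = 3.846° = 0.06712536 rad
x = r_b·(cos φ + φ·sin φ) = 45.185312·(0.99774794 + 0.06712536·0.06707497) = 45.286996
y = r_b·(sin φ − φ·cos φ) = 45.185312·(0.06707497 − 0.06712536·0.99774794) = 0.004553

x=45.286996 y=0.004553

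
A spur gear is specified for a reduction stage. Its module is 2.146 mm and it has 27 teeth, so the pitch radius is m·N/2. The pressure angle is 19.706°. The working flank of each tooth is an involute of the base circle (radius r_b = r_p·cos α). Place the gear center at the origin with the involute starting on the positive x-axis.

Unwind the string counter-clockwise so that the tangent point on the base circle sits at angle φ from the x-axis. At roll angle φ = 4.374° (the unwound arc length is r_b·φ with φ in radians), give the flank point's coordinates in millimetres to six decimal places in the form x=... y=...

x=27.353681 y=0.004042

pitch radius r_p = m·N/2 = 2.146·27/2 = 28.971000
base radius r_b = r_p·cos α = 28.971000·cos 19.706° = 27.274320
roll angle φ = 4.374° = 0.07634070 rad
x = r_b·(cos φ + φ·sin φ) = 27.274320·(0.99708746 + 0.07634070·0.07626657) = 27.353681
y = r_b·(sin φ − φ·cos φ) = 27.274320·(0.07626657 − 0.07634070·0.99708746) = 0.004042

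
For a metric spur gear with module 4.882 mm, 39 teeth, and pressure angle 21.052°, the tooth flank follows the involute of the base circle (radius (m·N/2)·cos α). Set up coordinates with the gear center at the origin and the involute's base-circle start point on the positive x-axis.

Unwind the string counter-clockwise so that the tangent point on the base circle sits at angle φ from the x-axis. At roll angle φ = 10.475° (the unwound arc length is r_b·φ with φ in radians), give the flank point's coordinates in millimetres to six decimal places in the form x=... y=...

pitch radius r_p = m·N/2 = 4.882·39/2 = 95.199000
base radius r_b = r_p·cos α = 95.199000·cos 21.052° = 88.844923
roll angle φ = 10.475° = 0.18282324 rad
x = r_b·(cos φ + φ·sin φ) = 88.844923·(0.98333433 + 0.18282324·0.18180648) = 90.317331
y = r_b·(sin φ − φ·cos φ) = 88.844923·(0.18180648 − 0.18282324·0.98333433) = 0.180365

x=90.317331 y=0.180365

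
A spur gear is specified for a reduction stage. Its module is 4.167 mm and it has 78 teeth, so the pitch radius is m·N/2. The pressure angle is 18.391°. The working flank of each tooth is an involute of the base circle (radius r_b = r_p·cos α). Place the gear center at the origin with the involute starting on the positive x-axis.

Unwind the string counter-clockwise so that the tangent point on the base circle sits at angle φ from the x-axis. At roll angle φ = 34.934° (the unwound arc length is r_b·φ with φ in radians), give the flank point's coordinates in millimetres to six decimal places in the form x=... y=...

pitch radius r_p = m·N/2 = 4.167·78/2 = 162.513000
base radius r_b = r_p·cos α = 162.513000·cos 18.391° = 154.212743
roll angle φ = 34.934° = 0.60971332 rad
x = r_b·(cos φ + φ·sin φ) = 154.212743·(0.81981221 + 0.60971332·0.57263246) = 180.267580
y = r_b·(sin φ − φ·cos φ) = 154.212743·(0.57263246 − 0.60971332·0.81981221) = 11.223917

x=180.267580 y=11.223917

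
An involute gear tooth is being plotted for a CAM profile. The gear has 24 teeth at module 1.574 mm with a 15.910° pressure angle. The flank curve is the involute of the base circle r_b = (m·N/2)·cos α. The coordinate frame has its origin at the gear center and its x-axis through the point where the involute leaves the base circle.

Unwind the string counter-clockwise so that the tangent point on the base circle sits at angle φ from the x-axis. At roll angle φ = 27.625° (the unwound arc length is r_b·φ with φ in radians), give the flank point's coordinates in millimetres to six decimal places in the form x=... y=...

pitch radius r_p = m·N/2 = 1.574·24/2 = 18.888000
base radius r_b = r_p·cos α = 18.888000·cos 15.910° = 18.164466
roll angle φ = 27.625° = 0.48214721 rad
x = r_b·(cos φ + φ·sin φ) = 18.164466·(0.88600134 + 0.48214721·0.46368267) = 20.154650
y = r_b·(sin φ − φ·cos φ) = 18.164466·(0.46368267 − 0.48214721·0.88600134) = 0.662996

x=20.154650 y=0.662996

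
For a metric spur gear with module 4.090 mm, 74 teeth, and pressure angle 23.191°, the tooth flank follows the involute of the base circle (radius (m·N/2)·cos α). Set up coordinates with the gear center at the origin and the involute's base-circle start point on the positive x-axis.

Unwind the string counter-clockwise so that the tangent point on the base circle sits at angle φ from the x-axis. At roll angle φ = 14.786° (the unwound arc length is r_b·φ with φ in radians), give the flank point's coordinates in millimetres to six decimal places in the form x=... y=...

pitch radius r_p = m·N/2 = 4.090·74/2 = 151.330000
base radius r_b = r_p·cos α = 151.330000·cos 23.191° = 139.102114
roll angle φ = 14.786° = 0.25806438 rad
x = r_b·(cos φ + φ·sin φ) = 139.102114·(0.96688578 + 0.25806438·0.25520951) = 143.657188
y = r_b·(sin φ − φ·cos φ) = 139.102114·(0.25520951 − 0.25806438·0.96688578) = 0.791592

x=143.657188 y=0.791592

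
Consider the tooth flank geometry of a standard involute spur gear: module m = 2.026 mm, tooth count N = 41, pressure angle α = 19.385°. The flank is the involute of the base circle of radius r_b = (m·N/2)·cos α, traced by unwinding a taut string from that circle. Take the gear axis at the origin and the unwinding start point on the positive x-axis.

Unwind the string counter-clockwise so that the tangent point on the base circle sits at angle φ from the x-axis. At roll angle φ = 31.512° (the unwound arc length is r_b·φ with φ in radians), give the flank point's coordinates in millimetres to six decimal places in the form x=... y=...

x=44.663344 y=2.107619

pitch radius r_p = m·N/2 = 2.026·41/2 = 41.533000
base radius r_b = r_p·cos α = 41.533000·cos 19.385° = 39.178477
roll angle φ = 31.512° = 0.54998815 rad
x = r_b·(cos φ + φ·sin φ) = 39.178477·(0.85253071 + 0.54998815·0.52267713) = 44.663344
y = r_b·(sin φ − φ·cos φ) = 39.178477·(0.52267713 − 0.54998815·0.85253071) = 2.107619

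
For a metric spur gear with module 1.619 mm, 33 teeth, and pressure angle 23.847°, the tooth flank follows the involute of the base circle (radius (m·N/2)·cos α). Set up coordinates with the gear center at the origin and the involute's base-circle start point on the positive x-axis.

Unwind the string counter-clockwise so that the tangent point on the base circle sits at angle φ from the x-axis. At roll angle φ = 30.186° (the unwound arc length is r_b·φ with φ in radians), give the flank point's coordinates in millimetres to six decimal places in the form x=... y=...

pitch radius r_p = m·N/2 = 1.619·33/2 = 26.713500
base radius r_b = r_p·cos α = 26.713500·cos 23.847° = 24.432924
roll angle φ = 30.186° = 0.52684509 rad
x = r_b·(cos φ + φ·sin φ) = 24.432924·(0.86439769 + 0.52684509·0.50280875) = 27.592101
y = r_b·(sin φ − φ·cos φ) = 24.432924·(0.50280875 − 0.52684509·0.86439769) = 1.158245

x=27.592101 y=1.158245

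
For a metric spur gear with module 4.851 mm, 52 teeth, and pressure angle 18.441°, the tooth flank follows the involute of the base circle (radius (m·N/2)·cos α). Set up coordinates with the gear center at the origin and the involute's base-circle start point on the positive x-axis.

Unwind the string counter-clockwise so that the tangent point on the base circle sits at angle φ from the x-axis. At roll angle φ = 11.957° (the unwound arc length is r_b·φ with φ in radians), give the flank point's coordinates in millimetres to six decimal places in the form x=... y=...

pitch radius r_p = m·N/2 = 4.851·52/2 = 126.126000
base radius r_b = r_p·cos α = 126.126000·cos 18.441° = 119.649417
roll angle φ = 11.957° = 0.20868902 rad
x = r_b·(cos φ + φ·sin φ) = 119.649417·(0.97830336 + 0.20868902·0.20717754) = 122.226550
y = r_b·(sin φ − φ·cos φ) = 119.649417·(0.20717754 − 0.20868902·0.97830336) = 0.360907

x=122.226550 y=0.360907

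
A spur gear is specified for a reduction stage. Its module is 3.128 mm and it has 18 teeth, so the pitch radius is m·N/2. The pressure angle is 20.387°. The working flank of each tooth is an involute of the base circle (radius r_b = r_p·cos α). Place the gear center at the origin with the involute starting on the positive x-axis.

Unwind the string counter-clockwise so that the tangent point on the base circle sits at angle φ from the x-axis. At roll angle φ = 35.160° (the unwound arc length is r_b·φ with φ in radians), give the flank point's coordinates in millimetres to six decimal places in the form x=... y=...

x=30.899167 y=1.957177

pitch radius r_p = m·N/2 = 3.128·18/2 = 28.152000
base radius r_b = r_p·cos α = 28.152000·cos 20.387° = 26.388588
roll angle φ = 35.160° = 0.61365777 rad
x = r_b·(cos φ + φ·sin φ) = 26.388588·(0.81754712 + 0.61365777·0.57586170) = 30.899167
y = r_b·(sin φ − φ·cos φ) = 26.388588·(0.57586170 − 0.61365777·0.81754712) = 1.957177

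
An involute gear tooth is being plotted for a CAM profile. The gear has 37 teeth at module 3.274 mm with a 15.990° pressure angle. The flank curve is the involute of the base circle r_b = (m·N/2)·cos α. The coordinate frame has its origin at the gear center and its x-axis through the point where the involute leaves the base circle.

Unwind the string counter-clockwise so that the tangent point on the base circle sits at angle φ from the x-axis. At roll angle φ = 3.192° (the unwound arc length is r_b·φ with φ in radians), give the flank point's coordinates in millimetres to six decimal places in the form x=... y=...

pitch radius r_p = m·N/2 = 3.274·37/2 = 60.569000
base radius r_b = r_p·cos α = 60.569000·cos 15.990° = 58.225573
roll angle φ = 3.192° = 0.05571091 rad
x = r_b·(cos φ + φ·sin φ) = 58.225573·(0.99844855 + 0.05571091·0.05568210) = 58.315860
y = r_b·(sin φ − φ·cos φ) = 58.225573·(0.05568210 − 0.05571091·0.99844855) = 0.003355

x=58.315860 y=0.003355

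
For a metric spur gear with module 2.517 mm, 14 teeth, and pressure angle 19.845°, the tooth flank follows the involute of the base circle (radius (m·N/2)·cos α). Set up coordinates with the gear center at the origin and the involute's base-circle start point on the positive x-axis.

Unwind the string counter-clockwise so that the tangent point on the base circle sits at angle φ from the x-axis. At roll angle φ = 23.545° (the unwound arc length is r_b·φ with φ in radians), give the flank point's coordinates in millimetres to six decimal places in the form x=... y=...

pitch radius r_p = m·N/2 = 2.517·14/2 = 17.619000
base radius r_b = r_p·cos α = 17.619000·cos 19.845° = 16.572686
roll angle φ = 23.545° = 0.41093777 rad
x = r_b·(cos φ + φ·sin φ) = 16.572686·(0.91674661 + 0.41093777·0.39946920) = 17.913476
y = r_b·(sin φ − φ·cos φ) = 16.572686·(0.39946920 − 0.41093777·0.91674661) = 0.376919

x=17.913476 y=0.376919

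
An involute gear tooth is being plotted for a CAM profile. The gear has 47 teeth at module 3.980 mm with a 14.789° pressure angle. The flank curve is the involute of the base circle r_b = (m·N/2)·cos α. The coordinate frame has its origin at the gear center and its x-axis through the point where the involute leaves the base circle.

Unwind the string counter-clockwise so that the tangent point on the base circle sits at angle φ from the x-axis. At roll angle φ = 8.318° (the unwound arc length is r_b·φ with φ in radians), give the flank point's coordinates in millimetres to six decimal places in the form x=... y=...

x=91.379539 y=0.092039

pitch radius r_p = m·N/2 = 3.980·47/2 = 93.530000
base radius r_b = r_p·cos α = 93.530000·cos 14.789° = 90.431577
roll angle φ = 8.318° = 0.14517649 rad
x = r_b·(cos φ + φ·sin φ) = 90.431577·(0.98948039 + 0.14517649·0.14466706) = 91.379539
y = r_b·(sin φ − φ·cos φ) = 90.431577·(0.14466706 − 0.14517649·0.98948039) = 0.092039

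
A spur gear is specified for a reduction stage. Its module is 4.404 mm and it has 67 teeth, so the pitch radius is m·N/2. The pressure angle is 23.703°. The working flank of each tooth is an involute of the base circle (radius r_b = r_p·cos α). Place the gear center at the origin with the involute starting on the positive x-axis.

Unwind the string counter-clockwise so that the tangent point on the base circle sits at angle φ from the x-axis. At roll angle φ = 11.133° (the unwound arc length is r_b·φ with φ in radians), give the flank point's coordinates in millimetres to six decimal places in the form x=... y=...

x=137.614396 y=0.329097

pitch radius r_p = m·N/2 = 4.404·67/2 = 147.534000
base radius r_b = r_p·cos α = 147.534000·cos 23.703° = 135.088260
roll angle φ = 11.133° = 0.19430751 rad
x = r_b·(cos φ + φ·sin φ) = 135.088260·(0.98118162 + 0.19430751·0.19308712) = 137.614396
y = r_b·(sin φ − φ·cos φ) = 135.088260·(0.19308712 − 0.19430751·0.98118162) = 0.329097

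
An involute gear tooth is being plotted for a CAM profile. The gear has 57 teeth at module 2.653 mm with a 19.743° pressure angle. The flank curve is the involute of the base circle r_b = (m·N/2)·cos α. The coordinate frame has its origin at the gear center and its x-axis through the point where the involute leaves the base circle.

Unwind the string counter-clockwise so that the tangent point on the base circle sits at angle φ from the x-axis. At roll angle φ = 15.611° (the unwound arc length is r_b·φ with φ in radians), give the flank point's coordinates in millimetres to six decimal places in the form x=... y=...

x=73.758633 y=0.476264

pitch radius r_p = m·N/2 = 2.653·57/2 = 75.610500
base radius r_b = r_p·cos α = 75.610500·cos 19.743° = 71.165910
roll angle φ = 15.611° = 0.27246335 rad
x = r_b·(cos φ + φ·sin φ) = 71.165910·(0.96311092 + 0.27246335·0.26910473) = 73.758633
y = r_b·(sin φ − φ·cos φ) = 71.165910·(0.26910473 − 0.27246335·0.96311092) = 0.476264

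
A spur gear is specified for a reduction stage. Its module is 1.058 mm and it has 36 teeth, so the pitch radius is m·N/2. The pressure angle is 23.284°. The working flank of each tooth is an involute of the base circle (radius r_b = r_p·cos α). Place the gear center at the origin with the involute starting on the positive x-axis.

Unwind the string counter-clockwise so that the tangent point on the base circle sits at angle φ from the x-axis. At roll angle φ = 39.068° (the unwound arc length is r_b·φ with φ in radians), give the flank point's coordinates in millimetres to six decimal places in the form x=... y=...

pitch radius r_p = m·N/2 = 1.058·36/2 = 19.044000
base radius r_b = r_p·cos α = 19.044000·cos 23.284° = 17.492996
roll angle φ = 39.068° = 0.68186523 rad
x = r_b·(cos φ + φ·sin φ) = 17.492996·(0.77639852 + 0.68186523·0.63024228) = 21.098981
y = r_b·(sin φ − φ·cos φ) = 17.492996·(0.63024228 − 0.68186523·0.77639852) = 1.764048

x=21.098981 y=1.764048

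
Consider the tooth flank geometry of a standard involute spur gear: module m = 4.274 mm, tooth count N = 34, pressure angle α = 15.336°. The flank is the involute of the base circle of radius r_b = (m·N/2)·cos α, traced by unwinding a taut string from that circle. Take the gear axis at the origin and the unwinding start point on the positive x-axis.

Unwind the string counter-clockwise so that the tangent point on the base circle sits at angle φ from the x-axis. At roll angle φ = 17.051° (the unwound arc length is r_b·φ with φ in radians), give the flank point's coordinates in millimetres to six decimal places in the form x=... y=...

x=73.105243 y=0.610163

pitch radius r_p = m·N/2 = 4.274·34/2 = 72.658000
base radius r_b = r_p·cos α = 72.658000·cos 15.336° = 70.070753
roll angle φ = 17.051° = 0.29759609 rad
x = r_b·(cos φ + φ·sin φ) = 70.070753·(0.95604413 + 0.29759609·0.29322281) = 73.105243
y = r_b·(sin φ − φ·cos φ) = 70.070753·(0.29322281 − 0.29759609·0.95604413) = 0.610163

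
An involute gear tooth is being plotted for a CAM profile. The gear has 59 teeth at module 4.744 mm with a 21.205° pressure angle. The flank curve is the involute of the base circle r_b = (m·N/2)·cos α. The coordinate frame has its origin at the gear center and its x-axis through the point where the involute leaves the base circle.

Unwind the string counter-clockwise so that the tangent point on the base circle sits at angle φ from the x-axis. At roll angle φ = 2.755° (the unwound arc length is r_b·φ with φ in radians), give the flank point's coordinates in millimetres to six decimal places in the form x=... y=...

x=130.623177 y=0.004834

pitch radius r_p = m·N/2 = 4.744·59/2 = 139.948000
base radius r_b = r_p·cos α = 139.948000·cos 21.205° = 130.472434
roll angle φ = 2.755° = 0.04808382 rad
x = r_b·(cos φ + φ·sin φ) = 130.472434·(0.99884420 + 0.04808382·0.04806529) = 130.623177
y = r_b·(sin φ − φ·cos φ) = 130.472434·(0.04806529 − 0.04808382·0.99884420) = 0.004834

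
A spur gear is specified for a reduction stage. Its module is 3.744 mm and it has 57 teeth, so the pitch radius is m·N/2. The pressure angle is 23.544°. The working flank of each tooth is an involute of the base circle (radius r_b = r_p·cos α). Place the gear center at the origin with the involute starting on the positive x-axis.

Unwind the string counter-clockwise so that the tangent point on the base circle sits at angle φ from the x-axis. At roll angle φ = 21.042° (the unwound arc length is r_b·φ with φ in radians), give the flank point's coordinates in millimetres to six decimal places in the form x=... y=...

x=104.197283 y=1.593442

pitch radius r_p = m·N/2 = 3.744·57/2 = 106.704000
base radius r_b = r_p·cos α = 106.704000·cos 23.544° = 97.821275
roll angle φ = 21.042° = 0.36725218 rad
x = r_b·(cos φ + φ·sin φ) = 97.821275·(0.93331748 + 0.36725218·0.35905220) = 104.197283
y = r_b·(sin φ − φ·cos φ) = 97.821275·(0.35905220 − 0.36725218·0.93331748) = 1.593442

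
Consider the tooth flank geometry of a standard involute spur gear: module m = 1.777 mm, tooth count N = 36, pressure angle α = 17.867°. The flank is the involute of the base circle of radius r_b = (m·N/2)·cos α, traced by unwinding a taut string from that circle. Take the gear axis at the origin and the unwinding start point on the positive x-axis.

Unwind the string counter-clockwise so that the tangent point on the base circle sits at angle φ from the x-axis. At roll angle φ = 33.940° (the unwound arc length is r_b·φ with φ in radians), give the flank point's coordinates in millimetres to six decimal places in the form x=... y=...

pitch radius r_p = m·N/2 = 1.777·36/2 = 31.986000
base radius r_b = r_p·cos α = 31.986000·cos 17.867° = 30.443356
roll angle φ = 33.940° = 0.59236475 rad
x = r_b·(cos φ + φ·sin φ) = 30.443356·(0.82962270 + 0.59236475·0.55832443) = 35.325082
y = r_b·(sin φ − φ·cos φ) = 30.443356·(0.55832443 − 0.59236475·0.82962270) = 2.036210

x=35.325082 y=2.036210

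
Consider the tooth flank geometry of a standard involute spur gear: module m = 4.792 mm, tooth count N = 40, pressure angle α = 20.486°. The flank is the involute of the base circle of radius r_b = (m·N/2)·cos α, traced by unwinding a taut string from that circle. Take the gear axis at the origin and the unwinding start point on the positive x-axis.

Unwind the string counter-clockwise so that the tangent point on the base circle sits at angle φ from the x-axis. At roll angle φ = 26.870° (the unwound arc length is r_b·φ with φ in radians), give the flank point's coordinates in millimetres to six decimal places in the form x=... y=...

pitch radius r_p = m·N/2 = 4.792·40/2 = 95.840000
base radius r_b = r_p·cos α = 95.840000·cos 20.486° = 89.778861
roll angle φ = 26.870° = 0.46896997 rad
x = r_b·(cos φ + φ·sin φ) = 89.778861·(0.89203430 + 0.46896997·0.45196770) = 99.115286
y = r_b·(sin φ − φ·cos φ) = 89.778861·(0.45196770 − 0.46896997·0.89203430) = 3.019299

x=99.115286 y=3.019299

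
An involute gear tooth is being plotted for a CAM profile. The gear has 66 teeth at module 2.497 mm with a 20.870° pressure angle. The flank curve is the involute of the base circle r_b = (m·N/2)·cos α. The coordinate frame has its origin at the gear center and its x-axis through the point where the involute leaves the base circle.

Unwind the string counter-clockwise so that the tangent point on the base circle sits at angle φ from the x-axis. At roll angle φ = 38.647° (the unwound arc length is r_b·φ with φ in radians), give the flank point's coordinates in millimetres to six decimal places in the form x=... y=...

pitch radius r_p = m·N/2 = 2.497·66/2 = 82.401000
base radius r_b = r_p·cos α = 82.401000·cos 20.870° = 76.994764
roll angle φ = 38.647° = 0.67451740 rad
x = r_b·(cos φ + φ·sin φ) = 76.994764·(0.78100844 + 0.67451740·0.62452047) = 92.567599
y = r_b·(sin φ − φ·cos φ) = 76.994764·(0.62452047 − 0.67451740·0.78100844) = 7.523674

x=92.567599 y=7.523674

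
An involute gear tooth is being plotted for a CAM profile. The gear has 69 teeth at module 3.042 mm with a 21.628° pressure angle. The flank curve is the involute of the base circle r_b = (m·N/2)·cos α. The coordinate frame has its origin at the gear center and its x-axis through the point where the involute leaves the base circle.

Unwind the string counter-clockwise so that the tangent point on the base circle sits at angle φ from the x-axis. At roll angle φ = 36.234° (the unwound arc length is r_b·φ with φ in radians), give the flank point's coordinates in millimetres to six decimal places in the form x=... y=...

x=115.161355 y=7.900656

pitch radius r_p = m·N/2 = 3.042·69/2 = 104.949000
base radius r_b = r_p·cos α = 104.949000·cos 21.628° = 97.560220
roll angle φ = 36.234° = 0.63240260 rad
x = r_b·(cos φ + φ·sin φ) = 97.560220·(0.80660970 + 0.63240260·0.59108442) = 115.161355
y = r_b·(sin φ − φ·cos φ) = 97.560220·(0.59108442 − 0.63240260·0.80660970) = 7.900656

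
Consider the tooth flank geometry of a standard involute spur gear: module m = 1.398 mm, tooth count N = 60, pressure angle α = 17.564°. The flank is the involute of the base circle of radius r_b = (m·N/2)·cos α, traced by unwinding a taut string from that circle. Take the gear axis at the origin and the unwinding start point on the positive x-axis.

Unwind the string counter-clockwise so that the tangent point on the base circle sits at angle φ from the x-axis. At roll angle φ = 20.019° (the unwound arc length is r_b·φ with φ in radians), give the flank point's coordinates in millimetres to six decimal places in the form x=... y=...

x=42.351435 y=0.561593

pitch radius r_p = m·N/2 = 1.398·60/2 = 41.940000
base radius r_b = r_p·cos α = 41.940000·cos 17.564° = 39.984777
roll angle φ = 20.019° = 0.34939746 rad
x = r_b·(cos φ + φ·sin φ) = 39.984777·(0.93957915 + 0.34939746·0.34233174) = 42.351435
y = r_b·(sin φ − φ·cos φ) = 39.984777·(0.34233174 − 0.34939746·0.93957915) = 0.561593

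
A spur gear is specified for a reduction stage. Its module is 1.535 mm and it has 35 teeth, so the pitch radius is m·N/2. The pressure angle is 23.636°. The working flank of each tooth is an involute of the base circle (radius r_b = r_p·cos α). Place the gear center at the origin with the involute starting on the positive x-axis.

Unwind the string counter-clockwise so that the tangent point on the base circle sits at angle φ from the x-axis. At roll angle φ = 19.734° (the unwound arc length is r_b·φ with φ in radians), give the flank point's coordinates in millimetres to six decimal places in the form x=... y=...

x=26.025680 y=0.331200

pitch radius r_p = m·N/2 = 1.535·35/2 = 26.862500
base radius r_b = r_p·cos α = 26.862500·cos 23.636° = 24.609032
roll angle φ = 19.734° = 0.34442327 rad
x = r_b·(cos φ + φ·sin φ) = 24.609032·(0.94127034 + 0.34442327·0.33765388) = 26.025680
y = r_b·(sin φ − φ·cos φ) = 24.609032·(0.33765388 − 0.34442327·0.94127034) = 0.331200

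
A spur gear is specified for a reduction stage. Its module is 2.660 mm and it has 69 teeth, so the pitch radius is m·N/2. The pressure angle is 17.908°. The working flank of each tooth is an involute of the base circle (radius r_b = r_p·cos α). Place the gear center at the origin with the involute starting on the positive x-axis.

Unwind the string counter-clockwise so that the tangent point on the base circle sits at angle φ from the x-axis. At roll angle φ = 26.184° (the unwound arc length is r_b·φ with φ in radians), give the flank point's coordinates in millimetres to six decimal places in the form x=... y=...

x=95.971910 y=2.720536

pitch radius r_p = m·N/2 = 2.660·69/2 = 91.770000
base radius r_b = r_p·cos α = 91.770000·cos 17.908° = 87.323879
roll angle φ = 26.184° = 0.45699701 rad
x = r_b·(cos φ + φ·sin φ) = 87.323879·(0.89738163 + 0.45699701·0.44125527) = 95.971910
y = r_b·(sin φ − φ·cos φ) = 87.323879·(0.44125527 − 0.45699701·0.89738163) = 2.720536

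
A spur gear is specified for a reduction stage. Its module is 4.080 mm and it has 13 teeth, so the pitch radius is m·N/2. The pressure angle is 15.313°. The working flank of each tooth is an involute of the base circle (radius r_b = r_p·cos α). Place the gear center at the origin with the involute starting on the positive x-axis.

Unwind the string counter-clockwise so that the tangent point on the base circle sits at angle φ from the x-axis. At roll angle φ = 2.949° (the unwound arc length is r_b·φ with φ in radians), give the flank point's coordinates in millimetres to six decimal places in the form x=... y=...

pitch radius r_p = m·N/2 = 4.080·13/2 = 26.520000
base radius r_b = r_p·cos α = 26.520000·cos 15.313° = 25.578474
roll angle φ = 2.949° = 0.05146976 rad
x = r_b·(cos φ + φ·sin φ) = 25.578474·(0.99867572 + 0.05146976·0.05144704) = 25.612332
y = r_b·(sin φ − φ·cos φ) = 25.578474·(0.05144704 − 0.05146976·0.99867572) = 0.001162

x=25.612332 y=0.001162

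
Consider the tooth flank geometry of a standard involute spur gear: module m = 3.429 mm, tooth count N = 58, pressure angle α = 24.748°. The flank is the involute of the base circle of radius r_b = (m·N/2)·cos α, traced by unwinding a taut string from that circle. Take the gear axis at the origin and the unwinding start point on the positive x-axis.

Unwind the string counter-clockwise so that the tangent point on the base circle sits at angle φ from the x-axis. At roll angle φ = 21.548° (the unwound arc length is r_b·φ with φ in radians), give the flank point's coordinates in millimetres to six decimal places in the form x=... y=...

x=96.470598 y=1.578714

pitch radius r_p = m·N/2 = 3.429·58/2 = 99.441000
base radius r_b = r_p·cos α = 99.441000·cos 24.748° = 90.308119
roll angle φ = 21.548° = 0.37608355 rad
x = r_b·(cos φ + φ·sin φ) = 90.308119·(0.93011020 + 0.37608355·0.36728056) = 96.470598
y = r_b·(sin φ − φ·cos φ) = 90.308119·(0.36728056 − 0.37608355·0.93011020) = 1.578714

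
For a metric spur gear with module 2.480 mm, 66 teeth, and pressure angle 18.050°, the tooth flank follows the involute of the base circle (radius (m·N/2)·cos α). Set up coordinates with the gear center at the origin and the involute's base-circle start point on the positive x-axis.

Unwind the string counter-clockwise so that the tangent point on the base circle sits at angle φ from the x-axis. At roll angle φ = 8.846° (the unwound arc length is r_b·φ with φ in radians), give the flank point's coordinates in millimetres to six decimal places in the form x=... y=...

x=78.734247 y=0.095228

pitch radius r_p = m·N/2 = 2.480·66/2 = 81.840000
base radius r_b = r_p·cos α = 81.840000·cos 18.050° = 77.812366
roll angle φ = 8.846° = 0.15439183 rad
x = r_b·(cos φ + φ·sin φ) = 77.812366·(0.98810524 + 0.15439183·0.15377919) = 78.734247
y = r_b·(sin φ − φ·cos φ) = 77.812366·(0.15377919 − 0.15439183·0.98810524) = 0.095228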